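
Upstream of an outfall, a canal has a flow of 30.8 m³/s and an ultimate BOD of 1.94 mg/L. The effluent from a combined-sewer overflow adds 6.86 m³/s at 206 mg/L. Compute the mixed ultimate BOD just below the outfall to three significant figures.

39.1 mg/L

Flow-weighted mixing: C = (Q_r C_r + Q_w C_w)/(Q_r + Q_w)
= (30.8×1.94 + 6.86×206)/(30.8 + 6.86) = 1473/37.66 = 39.11 mg/L.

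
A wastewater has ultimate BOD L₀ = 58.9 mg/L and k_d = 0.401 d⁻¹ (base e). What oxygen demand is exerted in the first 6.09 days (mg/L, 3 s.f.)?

y ≈ 53.8 mg/L

y_t = L₀(1 − e^(−k_d t)) = 58.9 × (1 − e^(−0.401×6.09))
= 58.9 × (1 − 0.08698) = 58.9 × 0.9130 = 53.78 mg/L.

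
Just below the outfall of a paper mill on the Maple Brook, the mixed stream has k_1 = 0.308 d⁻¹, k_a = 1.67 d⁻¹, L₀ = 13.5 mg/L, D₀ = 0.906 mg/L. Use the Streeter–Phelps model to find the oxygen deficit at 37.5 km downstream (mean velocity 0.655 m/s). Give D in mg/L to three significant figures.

D ≈ 1.78 mg/L

Travel time t = x/v = 37.5 km / (0.655 m/s) = 37500 m / 0.655 m/s = 57250 s = 0.6626 d.
k_1 L₀/(k_a−k_1) = 0.308×13.5/(1.67−0.308) = 4.158/1.362 = 3.053 mg/L.
e^(−k_1 t) = e^(−0.308×0.6626) = 0.8154; e^(−k_a t) = e^(−1.67×0.6626) = 0.3307.
D = 3.053 × (0.8154 − 0.3307) + 0.906 × 0.3307 = 1.480 + 0.2996 = 1.779 mg/L.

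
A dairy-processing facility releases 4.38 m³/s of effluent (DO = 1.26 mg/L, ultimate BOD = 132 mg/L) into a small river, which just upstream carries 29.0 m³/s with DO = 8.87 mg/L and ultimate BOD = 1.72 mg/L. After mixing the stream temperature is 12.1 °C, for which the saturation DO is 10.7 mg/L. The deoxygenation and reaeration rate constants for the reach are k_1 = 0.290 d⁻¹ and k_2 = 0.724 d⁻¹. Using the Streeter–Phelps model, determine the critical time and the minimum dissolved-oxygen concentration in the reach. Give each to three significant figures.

t_c ≈ 1.52 d; minimum DO ≈ 5.85 mg/L

Mixed DO = (29.0×8.87 + 4.38×1.26)/(29.0+4.38) = 262.7/33.38 = 7.871 mg/L.
Mixed L₀ = (29.0×1.72 + 4.38×132)/(33.38) = 628.0/33.38 = 18.81 mg/L.
Initial deficit D₀ = C_s − DO₀ = 10.7 − 7.871 = 2.829 mg/L.
t_c = (1/0.4340) ln[(0.724/0.290)(1 − 2.829×0.4340/(0.290×18.81))] = 2.304 × ln(1.935) = 1.521 d.
D_c = (0.290/0.724) × 18.81 × e^(−0.290×1.521) = 0.4006 × 18.81 × 0.6434 = 4.849 mg/L.
Minimum DO = 10.7 − 4.849 = 5.851 mg/L.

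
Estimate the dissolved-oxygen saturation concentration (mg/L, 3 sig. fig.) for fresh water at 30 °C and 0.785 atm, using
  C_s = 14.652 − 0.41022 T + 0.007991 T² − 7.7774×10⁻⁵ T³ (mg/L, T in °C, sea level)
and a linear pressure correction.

At sea level: C_s = 14.652 − 0.41022×30 + 0.007991×30² − 7.7774×10⁻⁵×30³ = 7.437 mg/L.
Pressure correction: C_s' = 7.437 × 0.785 = 5.838 mg/L.

C_s ≈ 5.84 mg/L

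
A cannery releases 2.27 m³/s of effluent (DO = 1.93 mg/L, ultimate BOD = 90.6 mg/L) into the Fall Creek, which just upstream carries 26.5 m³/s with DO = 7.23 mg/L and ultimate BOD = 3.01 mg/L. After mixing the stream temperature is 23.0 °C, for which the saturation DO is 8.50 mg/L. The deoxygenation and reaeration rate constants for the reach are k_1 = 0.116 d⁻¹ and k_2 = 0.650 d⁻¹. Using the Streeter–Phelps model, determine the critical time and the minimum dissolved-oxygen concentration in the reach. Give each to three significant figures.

Mixed DO = (26.5×7.23 + 2.27×1.93)/(26.5+2.27) = 196.0/28.77 = 6.812 mg/L.
Mixed L₀ = (26.5×3.01 + 2.27×90.6)/(28.77) = 285.4/28.77 = 9.921 mg/L.
Initial deficit D₀ = C_s − DO₀ = 8.50 − 6.812 = 1.688 mg/L.
t_c = (1/0.5340) ln[(0.650/0.116)(1 − 1.688×0.5340/(0.116×9.921))] = 1.873 × ln(1.214) = 0.3633 d.
D_c = (0.116/0.650) × 9.921 × e^(−0.116×0.3633) = 0.1785 × 9.921 × 0.9587 = 1.697 mg/L.
Minimum DO = 8.50 − 1.697 = 6.803 mg/L.

t_c ≈ 0.363 d; minimum DO ≈ 6.80 mg/L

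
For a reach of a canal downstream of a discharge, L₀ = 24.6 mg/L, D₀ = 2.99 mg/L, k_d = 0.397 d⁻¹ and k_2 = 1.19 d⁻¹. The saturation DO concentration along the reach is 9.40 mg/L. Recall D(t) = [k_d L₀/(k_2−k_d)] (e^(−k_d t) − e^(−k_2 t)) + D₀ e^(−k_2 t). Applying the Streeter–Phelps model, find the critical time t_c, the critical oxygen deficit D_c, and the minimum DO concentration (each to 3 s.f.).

With k_2/k_d = 2.997 and 1 − D₀(k_2−k_d)/(k_d L₀) = 0.7572,
t_c = ln(2.997 × 0.7572) / (1.19 − 0.397) = ln(2.270) / 0.7930 = 0.8197/0.7930 = 1.034 d.
D_c = (k_d/k_2) L₀ e^(−k_d t_c) = (0.397/1.19) × 24.6 × e^(−0.397×1.034) = 0.3336 × 24.6 × 0.6634 = 5.445 mg/L.
Minimum DO = C_s − D_c = 9.40 − 5.445 = 3.955 mg/L.

t_c ≈ 1.03 d; D_c ≈ 5.44 mg/L; min DO ≈ 3.96 mg/L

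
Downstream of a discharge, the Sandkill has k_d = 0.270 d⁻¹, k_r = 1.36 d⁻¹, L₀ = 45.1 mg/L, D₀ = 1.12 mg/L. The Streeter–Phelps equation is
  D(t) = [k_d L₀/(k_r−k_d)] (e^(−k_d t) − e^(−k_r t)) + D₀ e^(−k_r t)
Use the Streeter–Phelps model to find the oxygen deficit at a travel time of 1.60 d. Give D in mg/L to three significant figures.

k_d L₀/(k_r−k_d) = 0.270×45.1/(1.36−0.270) = 12.18/1.090 = 11.17 mg/L.
e^(−k_d t) = e^(−0.270×1.600) = 0.6492; e^(−k_r t) = e^(−1.36×1.600) = 0.1135.
D = 11.17 × (0.6492 − 0.1135) + 1.12 × 0.1135 = 5.985 + 0.1271 = 6.112 mg/L.

D ≈ 6.11 mg/L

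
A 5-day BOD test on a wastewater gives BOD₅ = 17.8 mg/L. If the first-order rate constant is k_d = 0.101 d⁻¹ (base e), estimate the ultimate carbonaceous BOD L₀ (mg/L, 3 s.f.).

BOD₅ = L₀(1 − e^(−5k_d)) ⇒ L₀ = BOD₅ / (1 − e^(−5×0.101))
= 17.8 / (1 − 0.6035) = 17.8 / 0.3965 = 44.89 mg/L.

L₀ ≈ 44.9 mg/L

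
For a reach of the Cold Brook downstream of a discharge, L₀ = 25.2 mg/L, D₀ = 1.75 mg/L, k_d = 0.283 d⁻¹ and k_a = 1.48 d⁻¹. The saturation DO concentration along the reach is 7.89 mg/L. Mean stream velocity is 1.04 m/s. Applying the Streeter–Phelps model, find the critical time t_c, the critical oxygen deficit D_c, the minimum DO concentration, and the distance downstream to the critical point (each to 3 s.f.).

t_c ≈ 1.09 d; D_c ≈ 3.54 mg/L; min DO ≈ 4.35 mg/L; x_c ≈ 98.1 km

t_c = [1/(k_a−k_d)] ln[(k_a/k_d)(1 − D₀(k_a−k_d)/(k_d L₀))]
= [1/(1.48−0.283)] ln[(1.48/0.283)(1 − 1.75×1.197/(0.283×25.2))]
= (1/1.197) ln[5.230 × 0.7063] = 0.8354 × ln(3.694) = 0.8354 × 1.307 = 1.092 d.
D_c = (k_d/k_a) L₀ e^(−k_d t_c) = (0.283/1.48) × 25.2 × e^(−0.283×1.092) = 0.1912 × 25.2 × 0.7342 = 3.538 mg/L.
Minimum DO = C_s − D_c = 7.89 − 3.538 = 4.352 mg/L.
x_c = v t_c = 1.04 m/s × 1.092 d × 86400 s/d = 98080 m ≈ 98.1 km.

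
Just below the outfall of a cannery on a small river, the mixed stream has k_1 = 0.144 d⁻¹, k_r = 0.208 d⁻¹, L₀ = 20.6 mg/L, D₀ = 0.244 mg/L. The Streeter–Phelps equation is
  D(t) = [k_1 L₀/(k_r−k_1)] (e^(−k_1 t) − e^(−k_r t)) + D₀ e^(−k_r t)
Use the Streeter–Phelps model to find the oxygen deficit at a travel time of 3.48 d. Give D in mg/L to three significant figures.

k_1 L₀/(k_r−k_1) = 0.144×20.6/(0.208−0.144) = 2.966/0.06400 = 46.35 mg/L.
e^(−k_1 t) = e^(−0.144×3.480) = 0.6059; e^(−k_r t) = e^(−0.208×3.480) = 0.4849.
D = 46.35 × (0.6059 − 0.4849) + 0.244 × 0.4849 = 5.607 + 0.1183 = 5.725 mg/L.

D ≈ 5.73 mg/L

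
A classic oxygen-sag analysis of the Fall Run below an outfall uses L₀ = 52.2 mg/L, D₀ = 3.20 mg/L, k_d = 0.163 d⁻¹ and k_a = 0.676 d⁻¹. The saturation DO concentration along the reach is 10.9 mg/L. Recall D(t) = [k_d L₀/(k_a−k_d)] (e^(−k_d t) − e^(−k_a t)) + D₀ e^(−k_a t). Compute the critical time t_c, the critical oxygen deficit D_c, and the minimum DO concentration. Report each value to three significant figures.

t_c ≈ 2.35 d; D_c ≈ 8.57 mg/L; min DO ≈ 2.33 mg/L

t_c = [1/(k_a−k_d)] ln[(k_a/k_d)(1 − D₀(k_a−k_d)/(k_d L₀))]
= [1/(0.676−0.163)] ln[(0.676/0.163)(1 − 3.20×0.5130/(0.163×52.2))]
= (1/0.5130) ln[4.147 × 0.8071] = 1.949 × ln(3.347) = 1.949 × 1.208 = 2.355 d.
D_c = (k_d/k_a) L₀ e^(−k_d t_c) = (0.163/0.676) × 52.2 × e^(−0.163×2.355) = 0.2411 × 52.2 × 0.6812 = 8.574 mg/L.
Minimum DO = C_s − D_c = 10.9 − 8.574 = 2.326 mg/L.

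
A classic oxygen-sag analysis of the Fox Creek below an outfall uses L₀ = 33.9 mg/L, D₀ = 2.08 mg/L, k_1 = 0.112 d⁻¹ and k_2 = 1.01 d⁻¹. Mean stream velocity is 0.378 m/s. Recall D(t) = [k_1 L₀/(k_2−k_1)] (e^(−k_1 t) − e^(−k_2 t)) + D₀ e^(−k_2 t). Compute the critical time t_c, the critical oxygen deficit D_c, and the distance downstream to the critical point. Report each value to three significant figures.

At the critical point dD/dt = 0, so k_1 L₀ e^(−k_1 t) = k_2 D. Substituting D(t) from the Streeter–Phelps equation and solving for t gives
t_c = ln[(k_2/k_1)(1 − D₀(k_2−k_1)/(k_1 L₀))] / (k_2−k_1).
Here k_2−k_1 = 0.8980 d⁻¹ and 1 − D₀(k_2−k_1)/(k_1 L₀) = 1 − 2.08×0.8980/(0.112×33.9) = 0.5080, so
t_c = ln(9.018 × 0.5080) / 0.8980 = 1.522 / 0.8980 = 1.695 d.
L(t_c) = L₀ e^(−k_1 t_c) = 33.9 × 0.8271 = 28.04 mg/L, and at the critical point k_2 D_c = k_1 L, so D_c = (0.112/1.01) × 28.04 = 3.109 mg/L.
x_c = v t_c = 0.378 m/s × 1.695 d × 86400 s/d = 55350 m ≈ 55.4 km.

t_c ≈ 1.69 d; D_c ≈ 3.11 mg/L; x_c ≈ 55.4 km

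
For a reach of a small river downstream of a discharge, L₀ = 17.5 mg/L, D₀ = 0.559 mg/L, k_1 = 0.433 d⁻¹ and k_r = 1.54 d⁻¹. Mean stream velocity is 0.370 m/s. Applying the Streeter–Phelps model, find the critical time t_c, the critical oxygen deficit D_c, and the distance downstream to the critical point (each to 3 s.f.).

t_c ≈ 1.07 d; D_c ≈ 3.10 mg/L; x_c ≈ 34.2 km

With k_r/k_1 = 3.557 and 1 − D₀(k_r−k_1)/(k_1 L₀) = 0.9183,
t_c = ln(3.557 × 0.9183) / (1.54 − 0.433) = ln(3.266) / 1.107 = 1.184/1.107 = 1.069 d.
D_c = (k_1/k_r) L₀ e^(−k_1 t_c) = (0.433/1.54) × 17.5 × e^(−0.433×1.069) = 0.2812 × 17.5 × 0.6294 = 3.097 mg/L.
x_c = v t_c = 0.370 m/s × 1.069 d × 86400 s/d = 34180 m ≈ 34.2 km.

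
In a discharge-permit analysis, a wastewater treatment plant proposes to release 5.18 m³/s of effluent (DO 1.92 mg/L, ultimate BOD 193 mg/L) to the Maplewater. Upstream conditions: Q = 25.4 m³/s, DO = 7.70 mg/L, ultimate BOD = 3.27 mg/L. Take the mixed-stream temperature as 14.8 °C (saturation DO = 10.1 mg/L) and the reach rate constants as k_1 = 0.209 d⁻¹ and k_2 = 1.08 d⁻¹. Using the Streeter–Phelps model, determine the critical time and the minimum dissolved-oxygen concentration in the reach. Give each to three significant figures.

Mixed DO = (25.4×7.70 + 5.18×1.92)/(25.4+5.18) = 205.5/30.58 = 6.721 mg/L.
Mixed L₀ = (25.4×3.27 + 5.18×193)/(30.58) = 1083/30.58 = 35.41 mg/L.
Initial deficit D₀ = C_s − DO₀ = 10.1 − 6.721 = 3.379 mg/L.
t_c = (1/0.8710) ln[(1.08/0.209)(1 − 3.379×0.8710/(0.209×35.41))] = 1.148 × ln(3.112) = 1.304 d.
D_c = (0.209/1.08) × 35.41 × e^(−0.209×1.304) = 0.1935 × 35.41 × 0.7615 = 5.218 mg/L.
Minimum DO = 10.1 − 5.218 = 4.882 mg/L.

t_c ≈ 1.30 d; minimum DO ≈ 4.88 mg/L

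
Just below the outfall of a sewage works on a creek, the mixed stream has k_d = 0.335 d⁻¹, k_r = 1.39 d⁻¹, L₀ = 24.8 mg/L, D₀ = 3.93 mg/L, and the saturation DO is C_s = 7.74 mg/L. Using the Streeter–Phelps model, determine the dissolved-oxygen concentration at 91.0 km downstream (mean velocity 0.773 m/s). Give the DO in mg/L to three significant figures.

DO ≈ 3.34 mg/L

Travel time t = x/v = 91.0 km / (0.773 m/s) = 91000 m / 0.773 m/s = 117700 s = 1.363 d.
k_d L₀/(k_r−k_d) = 0.335×24.8/(1.39−0.335) = 8.308/1.055 = 7.875 mg/L.
e^(−k_d t) = e^(−0.335×1.363) = 0.6335; e^(−k_r t) = e^(−1.39×1.363) = 0.1505.
D = 7.875 × (0.6335 − 0.1505) + 3.93 × 0.1505 = 3.804 + 0.5914 = 4.395 mg/L.
DO = C_s − D = 7.74 − 4.395 = 3.345 mg/L.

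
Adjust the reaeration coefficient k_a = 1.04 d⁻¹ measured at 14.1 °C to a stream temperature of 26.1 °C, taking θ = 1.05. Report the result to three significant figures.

k_a(T₂) = k_a(T₁) · θ^(T₂−T₁) = 1.04 × 1.05^(26.1−14.1)
= 1.04 × 1.05^12.0 = 1.04 × 1.796 = 1.868 d⁻¹.

k_a ≈ 1.87 d⁻¹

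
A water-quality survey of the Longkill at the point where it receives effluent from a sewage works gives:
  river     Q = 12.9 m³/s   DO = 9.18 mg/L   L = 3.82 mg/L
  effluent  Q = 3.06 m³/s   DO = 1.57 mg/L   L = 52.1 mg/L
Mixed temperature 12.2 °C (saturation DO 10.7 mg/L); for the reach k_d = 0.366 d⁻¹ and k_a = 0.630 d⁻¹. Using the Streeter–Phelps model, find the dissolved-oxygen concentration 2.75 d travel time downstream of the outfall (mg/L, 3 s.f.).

Mixed DO = (12.9×9.18 + 3.06×1.57)/(12.9+3.06) = 123.2/15.96 = 7.721 mg/L.
Mixed L₀ = (12.9×3.82 + 3.06×52.1)/(15.96) = 208.7/15.96 = 13.08 mg/L.
Initial deficit D₀ = C_s − DO₀ = 10.7 − 7.721 = 2.979 mg/L.
D(2.75) = [0.366×13.08/(0.630−0.366)](e^(−0.366×2.75) − e^(−0.630×2.75)) + 2.979 e^(−0.630×2.75)
= 18.13 × (0.3655 − 0.1768) + 2.979 × 0.1768 = 3.947 mg/L.
DO = 10.7 − 3.947 = 6.753 mg/L.

DO ≈ 6.75 mg/L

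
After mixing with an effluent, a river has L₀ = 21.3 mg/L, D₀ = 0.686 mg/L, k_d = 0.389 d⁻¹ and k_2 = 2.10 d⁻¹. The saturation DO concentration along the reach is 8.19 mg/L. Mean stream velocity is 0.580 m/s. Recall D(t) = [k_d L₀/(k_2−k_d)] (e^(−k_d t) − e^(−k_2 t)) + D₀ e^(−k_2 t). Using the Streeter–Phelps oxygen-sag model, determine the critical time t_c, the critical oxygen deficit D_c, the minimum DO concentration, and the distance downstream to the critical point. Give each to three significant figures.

t_c ≈ 0.896 d; D_c ≈ 2.78 mg/L; min DO ≈ 5.41 mg/L; x_c ≈ 44.9 km

At the critical point dD/dt = 0, so k_d L₀ e^(−k_d t) = k_2 D. Substituting D(t) from the Streeter–Phelps equation and solving for t gives
t_c = ln[(k_2/k_d)(1 − D₀(k_2−k_d)/(k_d L₀))] / (k_2−k_d).
Here k_2−k_d = 1.711 d⁻¹ and 1 − D₀(k_2−k_d)/(k_d L₀) = 1 − 0.686×1.711/(0.389×21.3) = 0.8583, so
t_c = ln(5.398 × 0.8583) / 1.711 = 1.533 / 1.711 = 0.8962 d.
L(t_c) = L₀ e^(−k_d t_c) = 21.3 × 0.7057 = 15.03 mg/L, and at the critical point k_2 D_c = k_d L, so D_c = (0.389/2.10) × 15.03 = 2.784 mg/L.
Minimum DO = C_s − D_c = 8.19 − 2.784 = 5.406 mg/L.
x_c = v t_c = 0.580 m/s × 0.8962 d × 86400 s/d = 44910 m ≈ 44.9 km.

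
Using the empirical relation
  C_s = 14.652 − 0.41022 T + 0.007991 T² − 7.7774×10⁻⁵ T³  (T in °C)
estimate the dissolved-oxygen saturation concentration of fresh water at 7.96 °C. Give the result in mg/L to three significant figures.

C_s = 14.652 − 0.41022×7.96 + 0.007991×7.96² − 7.7774×10⁻⁵×7.96³ = 11.85 mg/L.

C_s ≈ 11.9 mg/L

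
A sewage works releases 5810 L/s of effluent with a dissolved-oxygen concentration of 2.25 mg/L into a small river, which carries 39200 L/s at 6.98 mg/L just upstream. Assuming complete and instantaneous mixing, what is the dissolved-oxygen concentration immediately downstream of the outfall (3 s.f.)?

Flow-weighted mixing: C = (Q_r C_r + Q_w C_w)/(Q_r + Q_w)
= (39200×6.98 + 5810×2.25)/(39200 + 5810) = 286700/45010 = 6.369 mg/L.

6.37 mg/L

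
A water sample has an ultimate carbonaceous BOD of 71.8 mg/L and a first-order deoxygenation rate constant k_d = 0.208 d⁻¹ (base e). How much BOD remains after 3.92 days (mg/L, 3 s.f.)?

L ≈ 31.8 mg/L

L_t = L₀ e^(−k_d t) = 71.8 × e^(−0.208×3.92) = 71.8 × 0.4425 = 31.77 mg/L.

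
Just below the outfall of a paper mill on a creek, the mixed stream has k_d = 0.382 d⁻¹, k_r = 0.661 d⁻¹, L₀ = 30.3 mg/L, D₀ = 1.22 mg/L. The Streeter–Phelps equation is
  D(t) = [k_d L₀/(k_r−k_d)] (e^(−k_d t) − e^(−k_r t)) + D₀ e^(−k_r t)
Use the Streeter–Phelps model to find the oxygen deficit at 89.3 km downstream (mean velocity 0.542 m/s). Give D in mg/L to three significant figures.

Travel time t = x/v = 89.3 km / (0.542 m/s) = 89300 m / 0.542 m/s = 164800 s = 1.907 d.
k_d L₀/(k_r−k_d) = 0.382×30.3/(0.661−0.382) = 11.57/0.2790 = 41.49 mg/L.
e^(−k_d t) = e^(−0.382×1.907) = 0.4827; e^(−k_r t) = e^(−0.661×1.907) = 0.2835.
D = 41.49 × (0.4827 − 0.2835) + 1.22 × 0.2835 = 8.262 + 0.3459 = 8.607 mg/L.

D ≈ 8.61 mg/L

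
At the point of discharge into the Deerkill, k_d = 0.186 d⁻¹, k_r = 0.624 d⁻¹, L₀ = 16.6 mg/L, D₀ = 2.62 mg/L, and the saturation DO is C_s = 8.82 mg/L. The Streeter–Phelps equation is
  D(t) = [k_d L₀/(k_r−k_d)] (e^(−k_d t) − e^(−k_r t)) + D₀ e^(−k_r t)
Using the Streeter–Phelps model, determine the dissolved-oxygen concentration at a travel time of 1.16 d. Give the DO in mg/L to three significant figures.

DO ≈ 5.29 mg/L

k_d L₀/(k_r−k_d) = 0.186×16.6/(0.624−0.186) = 3.088/0.4380 = 7.049 mg/L.
e^(−k_d t) = e^(−0.186×1.160) = 0.8059; e^(−k_r t) = e^(−0.624×1.160) = 0.4849.
D = 7.049 × (0.8059 − 0.4849) + 2.62 × 0.4849 = 2.263 + 1.270 = 3.534 mg/L.
DO = C_s − D = 8.82 − 3.534 = 5.286 mg/L.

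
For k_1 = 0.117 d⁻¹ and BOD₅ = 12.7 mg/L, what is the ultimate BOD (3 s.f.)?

BOD₅ = L₀(1 − e^(−5k_1)) ⇒ L₀ = BOD₅ / (1 − e^(−5×0.117))
= 12.7 / (1 − 0.5571) = 12.7 / 0.4429 = 28.68 mg/L.

L₀ ≈ 28.7 mg/L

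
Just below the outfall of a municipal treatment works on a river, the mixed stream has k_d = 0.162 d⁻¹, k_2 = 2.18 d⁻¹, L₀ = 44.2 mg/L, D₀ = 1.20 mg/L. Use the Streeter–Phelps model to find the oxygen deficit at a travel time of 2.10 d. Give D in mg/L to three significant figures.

k_d L₀/(k_2−k_d) = 0.162×44.2/(2.18−0.162) = 7.160/2.018 = 3.548 mg/L.
e^(−k_d t) = e^(−0.162×2.100) = 0.7116; e^(−k_2 t) = e^(−2.18×2.100) = 0.01028.
D = 3.548 × (0.7116 − 0.01028) + 1.20 × 0.01028 = 2.489 + 0.01233 = 2.501 mg/L.

D ≈ 2.50 mg/L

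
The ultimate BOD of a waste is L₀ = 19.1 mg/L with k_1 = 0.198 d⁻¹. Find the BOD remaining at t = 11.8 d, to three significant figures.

L_t = L₀ e^(−k_1 t) = 19.1 × e^(−0.198×11.8) = 19.1 × 0.09668 = 1.846 mg/L.

L ≈ 1.85 mg/L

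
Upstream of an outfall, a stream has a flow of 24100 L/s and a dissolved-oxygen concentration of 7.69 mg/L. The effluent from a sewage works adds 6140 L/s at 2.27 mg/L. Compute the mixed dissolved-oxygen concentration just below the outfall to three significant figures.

6.59 mg/L

Flow-weighted mixing: C = (Q_r C_r + Q_w C_w)/(Q_r + Q_w)
= (24100×7.69 + 6140×2.27)/(24100 + 6140) = 199300/30240 = 6.590 mg/L.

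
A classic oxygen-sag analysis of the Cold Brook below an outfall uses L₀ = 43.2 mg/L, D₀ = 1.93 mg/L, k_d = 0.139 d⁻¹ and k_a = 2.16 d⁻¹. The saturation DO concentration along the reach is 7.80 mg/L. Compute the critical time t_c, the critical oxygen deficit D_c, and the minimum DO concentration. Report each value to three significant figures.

t_c = [1/(k_a−k_d)] ln[(k_a/k_d)(1 − D₀(k_a−k_d)/(k_d L₀))]
= [1/(2.16−0.139)] ln[(2.16/0.139)(1 − 1.93×2.021/(0.139×43.2))]
= (1/2.021) ln[15.54 × 0.3504] = 0.4948 × ln(5.446) = 0.4948 × 1.695 = 0.8386 d.
D_c = (k_d/k_a) L₀ e^(−k_d t_c) = (0.139/2.16) × 43.2 × e^(−0.139×0.8386) = 0.06435 × 43.2 × 0.8900 = 2.474 mg/L.
Minimum DO = C_s − D_c = 7.80 − 2.474 = 5.326 mg/L.

t_c ≈ 0.839 d; D_c ≈ 2.47 mg/L; min DO ≈ 5.33 mg/L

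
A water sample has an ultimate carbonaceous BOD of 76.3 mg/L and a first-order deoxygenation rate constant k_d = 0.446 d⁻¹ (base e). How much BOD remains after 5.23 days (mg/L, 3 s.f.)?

L_t = L₀ e^(−k_d t) = 76.3 × e^(−0.446×5.23) = 76.3 × 0.09705 = 7.405 mg/L.

L ≈ 7.40 mg/L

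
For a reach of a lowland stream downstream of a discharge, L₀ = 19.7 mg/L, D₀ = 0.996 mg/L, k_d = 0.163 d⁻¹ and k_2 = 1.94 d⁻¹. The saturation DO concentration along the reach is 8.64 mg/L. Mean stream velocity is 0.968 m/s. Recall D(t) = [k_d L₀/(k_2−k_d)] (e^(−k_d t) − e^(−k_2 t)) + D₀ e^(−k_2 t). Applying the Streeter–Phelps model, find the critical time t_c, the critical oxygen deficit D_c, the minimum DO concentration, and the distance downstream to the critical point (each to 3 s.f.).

With k_2/k_d = 11.90 and 1 − D₀(k_2−k_d)/(k_d L₀) = 0.4488,
t_c = ln(11.90 × 0.4488) / (1.94 − 0.163) = ln(5.342) / 1.777 = 1.676/1.777 = 0.9429 d.
D_c = (k_d/k_2) L₀ e^(−k_d t_c) = (0.163/1.94) × 19.7 × e^(−0.163×0.9429) = 0.08402 × 19.7 × 0.8575 = 1.419 mg/L.
Minimum DO = C_s − D_c = 8.64 − 1.419 = 7.221 mg/L.
x_c = v t_c = 0.968 m/s × 0.9429 d × 86400 s/d = 78860 m ≈ 78.9 km.

t_c ≈ 0.943 d; D_c ≈ 1.42 mg/L; min DO ≈ 7.22 mg/L; x_c ≈ 78.9 km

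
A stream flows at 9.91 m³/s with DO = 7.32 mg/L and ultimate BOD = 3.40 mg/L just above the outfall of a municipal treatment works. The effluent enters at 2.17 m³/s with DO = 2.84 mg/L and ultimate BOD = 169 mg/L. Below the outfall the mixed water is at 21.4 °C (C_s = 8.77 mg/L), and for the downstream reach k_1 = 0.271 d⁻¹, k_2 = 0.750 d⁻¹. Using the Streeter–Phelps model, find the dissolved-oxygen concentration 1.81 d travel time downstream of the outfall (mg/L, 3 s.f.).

DO ≈ 1.53 mg/L

Mixed DO = (9.91×7.32 + 2.17×2.84)/(9.91+2.17) = 78.70/12.08 = 6.515 mg/L.
Mixed L₀ = (9.91×3.40 + 2.17×169)/(12.08) = 400.4/12.08 = 33.15 mg/L.
Initial deficit D₀ = C_s − DO₀ = 8.77 − 6.515 = 2.255 mg/L.
D(1.81) = [0.271×33.15/(0.750−0.271)](e^(−0.271×1.81) − e^(−0.750×1.81)) + 2.255 e^(−0.750×1.81)
= 18.75 × (0.6123 − 0.2573) + 2.255 × 0.2573 = 7.238 mg/L.
DO = 8.77 − 7.238 = 1.532 mg/L.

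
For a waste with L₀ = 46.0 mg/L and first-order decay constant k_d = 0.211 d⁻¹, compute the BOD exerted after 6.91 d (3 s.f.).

y_t = L₀(1 − e^(−k_d t)) = 46.0 × (1 − e^(−0.211×6.91))
= 46.0 × (1 − 0.2327) = 46.0 × 0.7673 = 35.30 mg/L.

y ≈ 35.3 mg/L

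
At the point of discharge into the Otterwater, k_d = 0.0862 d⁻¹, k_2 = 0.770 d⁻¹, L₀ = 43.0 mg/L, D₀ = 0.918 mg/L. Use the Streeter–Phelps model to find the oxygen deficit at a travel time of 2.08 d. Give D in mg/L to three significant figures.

k_d L₀/(k_2−k_d) = 0.0862×43.0/(0.770−0.0862) = 3.707/0.6838 = 5.421 mg/L.
e^(−k_d t) = e^(−0.0862×2.080) = 0.8359; e^(−k_2 t) = e^(−0.770×2.080) = 0.2016.
D = 5.421 × (0.8359 − 0.2016) + 0.918 × 0.2016 = 3.438 + 0.1850 = 3.623 mg/L.

D ≈ 3.62 mg/L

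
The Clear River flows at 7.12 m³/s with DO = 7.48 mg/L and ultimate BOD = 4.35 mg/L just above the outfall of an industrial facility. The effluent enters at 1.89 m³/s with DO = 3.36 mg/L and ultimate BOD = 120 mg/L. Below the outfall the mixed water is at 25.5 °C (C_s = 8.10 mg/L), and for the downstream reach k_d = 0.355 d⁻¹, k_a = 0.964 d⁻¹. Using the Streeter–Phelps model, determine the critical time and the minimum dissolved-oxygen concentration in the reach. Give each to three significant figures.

Mixed DO = (7.12×7.48 + 1.89×3.36)/(7.12+1.89) = 59.61/9.010 = 6.616 mg/L.
Mixed L₀ = (7.12×4.35 + 1.89×120)/(9.010) = 257.8/9.010 = 28.61 mg/L.
Initial deficit D₀ = C_s − DO₀ = 8.10 − 6.616 = 1.484 mg/L.
t_c = (1/0.6090) ln[(0.964/0.355)(1 − 1.484×0.6090/(0.355×28.61))] = 1.642 × ln(2.474) = 1.487 d.
D_c = (0.355/0.964) × 28.61 × e^(−0.355×1.487) = 0.3683 × 28.61 × 0.5898 = 6.214 mg/L.
Minimum DO = 8.10 − 6.214 = 1.886 mg/L.

t_c ≈ 1.49 d; minimum DO ≈ 1.89 mg/L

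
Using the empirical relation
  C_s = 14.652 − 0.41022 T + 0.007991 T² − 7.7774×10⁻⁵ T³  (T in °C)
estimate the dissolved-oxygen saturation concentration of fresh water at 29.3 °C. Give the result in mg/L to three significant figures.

C_s ≈ 7.54 mg/L

C_s = 14.652 − 0.41022×29.3 + 0.007991×29.3² − 7.7774×10⁻⁵×29.3³ = 7.536 mg/L.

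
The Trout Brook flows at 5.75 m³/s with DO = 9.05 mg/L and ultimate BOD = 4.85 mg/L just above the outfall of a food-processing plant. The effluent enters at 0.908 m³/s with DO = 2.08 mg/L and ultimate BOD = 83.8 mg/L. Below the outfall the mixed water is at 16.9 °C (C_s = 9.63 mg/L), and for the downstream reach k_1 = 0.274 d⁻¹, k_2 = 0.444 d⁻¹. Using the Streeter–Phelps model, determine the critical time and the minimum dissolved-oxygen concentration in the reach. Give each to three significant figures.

t_c ≈ 2.47 d; minimum DO ≈ 4.73 mg/L

Mixed DO = (5.75×9.05 + 0.908×2.08)/(5.75+0.908) = 53.93/6.658 = 8.099 mg/L.
Mixed L₀ = (5.75×4.85 + 0.908×83.8)/(6.658) = 104.0/6.658 = 15.62 mg/L.
Initial deficit D₀ = C_s − DO₀ = 9.63 − 8.099 = 1.531 mg/L.
t_c = (1/0.1700) ln[(0.444/0.274)(1 − 1.531×0.1700/(0.274×15.62))] = 5.882 × ln(1.522) = 2.470 d.
D_c = (0.274/0.444) × 15.62 × e^(−0.274×2.470) = 0.6171 × 15.62 × 0.5082 = 4.898 mg/L.
Minimum DO = 9.63 − 4.898 = 4.732 mg/L.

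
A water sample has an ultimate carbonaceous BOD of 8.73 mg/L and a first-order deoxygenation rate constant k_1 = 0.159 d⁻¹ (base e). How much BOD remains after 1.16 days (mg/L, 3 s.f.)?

L_t = L₀ e^(−k_1 t) = 8.73 × e^(−0.159×1.16) = 8.73 × 0.8316 = 7.260 mg/L.

L ≈ 7.26 mg/L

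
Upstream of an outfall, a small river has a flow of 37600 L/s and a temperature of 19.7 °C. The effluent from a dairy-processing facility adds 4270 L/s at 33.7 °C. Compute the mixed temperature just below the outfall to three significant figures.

21.1 °C

Flow-weighted mixing: C = (Q_r C_r + Q_w C_w)/(Q_r + Q_w)
= (37600×19.7 + 4270×33.7)/(37600 + 4270) = 884600/41870 = 21.13 °C.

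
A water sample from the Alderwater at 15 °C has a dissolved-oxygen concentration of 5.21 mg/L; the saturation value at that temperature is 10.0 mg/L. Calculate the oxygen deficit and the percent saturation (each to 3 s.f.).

D ≈ 4.79 mg/L; 52.1 % saturation

D = C_s − C = 10.0 − 5.21 = 4.79 mg/L.
% saturation = 5.21/10.0 × 100 = 52.1 %.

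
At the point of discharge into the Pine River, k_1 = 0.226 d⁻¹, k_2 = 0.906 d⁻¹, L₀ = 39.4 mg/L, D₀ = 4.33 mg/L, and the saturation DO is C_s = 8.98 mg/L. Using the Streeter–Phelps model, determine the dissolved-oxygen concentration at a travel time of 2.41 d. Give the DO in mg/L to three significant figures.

DO ≈ 2.37 mg/L

k_1 L₀/(k_2−k_1) = 0.226×39.4/(0.906−0.226) = 8.904/0.6800 = 13.09 mg/L.
e^(−k_1 t) = e^(−0.226×2.410) = 0.5800; e^(−k_2 t) = e^(−0.906×2.410) = 0.1127.
D = 13.09 × (0.5800 − 0.1127) + 4.33 × 0.1127 = 6.120 + 0.4878 = 6.608 mg/L.
DO = C_s − D = 8.98 − 6.608 = 2.372 mg/L.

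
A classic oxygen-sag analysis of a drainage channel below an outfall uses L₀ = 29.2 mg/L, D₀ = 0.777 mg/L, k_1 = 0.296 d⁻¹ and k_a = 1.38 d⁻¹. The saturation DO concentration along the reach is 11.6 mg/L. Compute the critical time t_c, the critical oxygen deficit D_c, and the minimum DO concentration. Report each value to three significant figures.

t_c = [1/(k_a−k_1)] ln[(k_a/k_1)(1 − D₀(k_a−k_1)/(k_1 L₀))]
= [1/(1.38−0.296)] ln[(1.38/0.296)(1 − 0.777×1.084/(0.296×29.2))]
= (1/1.084) ln[4.662 × 0.9026] = 0.9225 × ln(4.208) = 0.9225 × 1.437 = 1.326 d.
L(t_c) = L₀ e^(−k_1 t_c) = 29.2 × 0.6754 = 19.72 mg/L, and at the critical point k_a D_c = k_1 L, so D_c = (0.296/1.38) × 19.72 = 4.230 mg/L.
Minimum DO = C_s − D_c = 11.6 − 4.230 = 7.370 mg/L.

t_c ≈ 1.33 d; D_c ≈ 4.23 mg/L; min DO ≈ 7.37 mg/L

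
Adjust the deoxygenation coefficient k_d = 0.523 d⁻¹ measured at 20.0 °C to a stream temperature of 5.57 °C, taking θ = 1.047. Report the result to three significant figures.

k_d(T₂) = k_d(T₁) · θ^(T₂−T₁) = 0.523 × 1.047^(5.57−20.0)
= 0.523 × 1.047^-14.4 = 0.523 × 0.5154 = 0.2696 d⁻¹.

k_d ≈ 0.270 d⁻¹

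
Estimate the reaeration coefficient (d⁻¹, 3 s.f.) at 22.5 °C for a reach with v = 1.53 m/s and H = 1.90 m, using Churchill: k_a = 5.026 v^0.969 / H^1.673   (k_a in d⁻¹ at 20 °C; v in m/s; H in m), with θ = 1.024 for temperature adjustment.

k_a(20) = 5.026 × 1.53^0.969 / 1.90^1.673 = 5.026 × 1.510 / 2.927 = 2.593 d⁻¹.
k_a(22.5) = 2.593 × 1.024^(22.5−20) = 2.593 × 1.061 = 2.752 d⁻¹.

k_a ≈ 2.75 d⁻¹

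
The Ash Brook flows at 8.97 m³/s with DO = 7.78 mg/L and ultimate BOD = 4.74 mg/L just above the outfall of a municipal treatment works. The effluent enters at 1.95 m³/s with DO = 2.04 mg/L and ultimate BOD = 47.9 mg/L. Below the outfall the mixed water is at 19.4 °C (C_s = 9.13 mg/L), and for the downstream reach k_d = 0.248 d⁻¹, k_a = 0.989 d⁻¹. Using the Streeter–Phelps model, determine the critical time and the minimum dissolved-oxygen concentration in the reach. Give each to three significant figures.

Mixed DO = (8.97×7.78 + 1.95×2.04)/(8.97+1.95) = 73.76/10.92 = 6.755 mg/L.
Mixed L₀ = (8.97×4.74 + 1.95×47.9)/(10.92) = 135.9/10.92 = 12.45 mg/L.
Initial deficit D₀ = C_s − DO₀ = 9.13 − 6.755 = 2.375 mg/L.
t_c = (1/0.7410) ln[(0.989/0.248)(1 − 2.375×0.7410/(0.248×12.45))] = 1.350 × ln(1.714) = 0.7274 d.
D_c = (0.248/0.989) × 12.45 × e^(−0.248×0.7274) = 0.2508 × 12.45 × 0.8349 = 2.606 mg/L.
Minimum DO = 9.13 − 2.606 = 6.524 mg/L.

t_c ≈ 0.727 d; minimum DO ≈ 6.52 mg/L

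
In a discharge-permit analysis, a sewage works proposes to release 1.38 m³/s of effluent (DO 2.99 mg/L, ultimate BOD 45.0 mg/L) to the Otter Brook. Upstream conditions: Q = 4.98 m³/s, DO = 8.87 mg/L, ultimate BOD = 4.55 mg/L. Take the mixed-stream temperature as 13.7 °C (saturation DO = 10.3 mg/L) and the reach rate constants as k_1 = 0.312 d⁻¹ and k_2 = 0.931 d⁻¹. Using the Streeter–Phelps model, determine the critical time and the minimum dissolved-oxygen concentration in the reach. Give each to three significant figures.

t_c ≈ 0.933 d; minimum DO ≈ 6.96 mg/L

Mixed DO = (4.98×8.87 + 1.38×2.99)/(4.98+1.38) = 48.30/6.360 = 7.594 mg/L.
Mixed L₀ = (4.98×4.55 + 1.38×45.0)/(6.360) = 84.76/6.360 = 13.33 mg/L.
Initial deficit D₀ = C_s − DO₀ = 10.3 − 7.594 = 2.706 mg/L.
t_c = (1/0.6190) ln[(0.931/0.312)(1 − 2.706×0.6190/(0.312×13.33))] = 1.616 × ln(1.782) = 0.9333 d.
D_c = (0.312/0.931) × 13.33 × e^(−0.312×0.9333) = 0.3351 × 13.33 × 0.7474 = 3.338 mg/L.
Minimum DO = 10.3 − 3.338 = 6.962 mg/L.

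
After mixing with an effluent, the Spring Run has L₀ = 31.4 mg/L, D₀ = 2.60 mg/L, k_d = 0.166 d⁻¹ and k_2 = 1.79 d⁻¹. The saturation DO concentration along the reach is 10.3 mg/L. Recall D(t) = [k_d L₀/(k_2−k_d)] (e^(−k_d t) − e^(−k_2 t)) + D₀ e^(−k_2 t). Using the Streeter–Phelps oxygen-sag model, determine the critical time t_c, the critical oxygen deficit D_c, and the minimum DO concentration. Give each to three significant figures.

t_c = [1/(k_2−k_d)] ln[(k_2/k_d)(1 − D₀(k_2−k_d)/(k_d L₀))]
= [1/(1.79−0.166)] ln[(1.79/0.166)(1 − 2.60×1.624/(0.166×31.4))]
= (1/1.624) ln[10.78 × 0.1899] = 0.6158 × ln(2.048) = 0.6158 × 0.7169 = 0.4414 d.
D_c = (k_d/k_2) L₀ e^(−k_d t_c) = (0.166/1.79) × 31.4 × e^(−0.166×0.4414) = 0.09274 × 31.4 × 0.9293 = 2.706 mg/L.
Minimum DO = C_s − D_c = 10.3 − 2.706 = 7.594 mg/L.

t_c ≈ 0.441 d; D_c ≈ 2.71 mg/L; min DO ≈ 7.59 mg/L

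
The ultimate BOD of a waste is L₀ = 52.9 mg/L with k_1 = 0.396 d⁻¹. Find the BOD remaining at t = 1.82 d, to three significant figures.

L ≈ 25.7 mg/L

L_t = L₀ e^(−k_1 t) = 52.9 × e^(−0.396×1.82) = 52.9 × 0.4864 = 25.73 mg/L.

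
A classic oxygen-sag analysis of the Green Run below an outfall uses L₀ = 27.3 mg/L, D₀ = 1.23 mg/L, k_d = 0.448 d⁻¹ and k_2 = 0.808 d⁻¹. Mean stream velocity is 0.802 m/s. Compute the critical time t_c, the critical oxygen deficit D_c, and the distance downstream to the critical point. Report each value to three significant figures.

t_c ≈ 1.54 d; D_c ≈ 7.61 mg/L; x_c ≈ 106 km

At the critical point dD/dt = 0, so k_d L₀ e^(−k_d t) = k_2 D. Substituting D(t) from the Streeter–Phelps equation and solving for t gives
t_c = ln[(k_2/k_d)(1 − D₀(k_2−k_d)/(k_d L₀))] / (k_2−k_d).
Here k_2−k_d = 0.3600 d⁻¹ and 1 − D₀(k_2−k_d)/(k_d L₀) = 1 − 1.23×0.3600/(0.448×27.3) = 0.9638, so
t_c = ln(1.804 × 0.9638) / 0.3600 = 0.5529 / 0.3600 = 1.536 d.
D_c = (k_d/k_2) L₀ e^(−k_d t_c) = (0.448/0.808) × 27.3 × e^(−0.448×1.536) = 0.5545 × 27.3 × 0.5026 = 7.607 mg/L.
x_c = v t_c = 0.802 m/s × 1.536 d × 86400 s/d = 106400 m ≈ 106 km.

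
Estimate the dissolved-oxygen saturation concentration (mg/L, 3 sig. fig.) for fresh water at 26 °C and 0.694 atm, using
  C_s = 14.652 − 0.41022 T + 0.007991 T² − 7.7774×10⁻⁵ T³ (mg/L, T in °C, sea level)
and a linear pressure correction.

At sea level: C_s = 14.652 − 0.41022×26 + 0.007991×26² − 7.7774×10⁻⁵×26³ = 8.021 mg/L.
Pressure correction: C_s' = 8.021 × 0.694 = 5.567 mg/L.

C_s ≈ 5.57 mg/L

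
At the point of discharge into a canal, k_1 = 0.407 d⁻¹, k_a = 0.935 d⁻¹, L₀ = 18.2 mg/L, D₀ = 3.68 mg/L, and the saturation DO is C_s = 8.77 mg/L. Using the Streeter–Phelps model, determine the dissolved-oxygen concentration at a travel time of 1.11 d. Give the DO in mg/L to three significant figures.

k_1 L₀/(k_a−k_1) = 0.407×18.2/(0.935−0.407) = 7.407/0.5280 = 14.03 mg/L.
e^(−k_1 t) = e^(−0.407×1.110) = 0.6365; e^(−k_a t) = e^(−0.935×1.110) = 0.3542.
D = 14.03 × (0.6365 − 0.3542) + 3.68 × 0.3542 = 3.960 + 1.304 = 5.264 mg/L.
DO = C_s − D = 8.77 − 5.264 = 3.506 mg/L.

DO ≈ 3.51 mg/L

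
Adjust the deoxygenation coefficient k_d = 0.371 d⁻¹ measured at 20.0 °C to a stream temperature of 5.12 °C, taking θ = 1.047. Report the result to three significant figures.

k_d(T₂) = k_d(T₁) · θ^(T₂−T₁) = 0.371 × 1.047^(5.12−20.0)
= 0.371 × 1.047^-14.9 = 0.371 × 0.5049 = 0.1873 d⁻¹.

k_d ≈ 0.187 d⁻¹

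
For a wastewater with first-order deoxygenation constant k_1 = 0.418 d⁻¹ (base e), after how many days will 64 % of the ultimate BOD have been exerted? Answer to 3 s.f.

t ≈ 2.44 d

y/L₀ = 1 − e^(−k_1 t) = 0.64 ⇒ e^(−k_1 t) = 0.360
t = −ln(0.360) / 0.418 = 1.022 / 0.418 = 2.444 d.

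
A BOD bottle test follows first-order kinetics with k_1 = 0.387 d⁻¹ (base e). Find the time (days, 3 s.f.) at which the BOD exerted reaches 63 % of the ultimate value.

t ≈ 2.57 d

y/L₀ = 1 − e^(−k_1 t) = 0.63 ⇒ e^(−k_1 t) = 0.370
t = −ln(0.370) / 0.387 = 0.9943 / 0.387 = 2.569 d.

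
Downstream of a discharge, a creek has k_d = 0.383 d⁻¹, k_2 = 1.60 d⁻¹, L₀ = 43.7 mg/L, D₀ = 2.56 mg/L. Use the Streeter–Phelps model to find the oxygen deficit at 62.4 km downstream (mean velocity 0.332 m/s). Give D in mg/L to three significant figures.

D ≈ 5.63 mg/L

Travel time t = x/v = 62.4 km / (0.332 m/s) = 62400 m / 0.332 m/s = 188000 s = 2.175 d.
k_d L₀/(k_2−k_d) = 0.383×43.7/(1.60−0.383) = 16.74/1.217 = 13.75 mg/L.
e^(−k_d t) = e^(−0.383×2.175) = 0.4347; e^(−k_2 t) = e^(−1.60×2.175) = 0.03079.
D = 13.75 × (0.4347 − 0.03079) + 2.56 × 0.03079 = 5.554 + 0.07882 = 5.633 mg/L.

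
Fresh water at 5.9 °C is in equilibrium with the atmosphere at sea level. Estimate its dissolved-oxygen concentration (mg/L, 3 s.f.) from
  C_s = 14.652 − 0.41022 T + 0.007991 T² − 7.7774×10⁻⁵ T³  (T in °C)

C_s ≈ 12.5 mg/L

C_s = 14.652 − 0.41022×5.9 + 0.007991×5.9² − 7.7774×10⁻⁵×5.9³ = 12.49 mg/L.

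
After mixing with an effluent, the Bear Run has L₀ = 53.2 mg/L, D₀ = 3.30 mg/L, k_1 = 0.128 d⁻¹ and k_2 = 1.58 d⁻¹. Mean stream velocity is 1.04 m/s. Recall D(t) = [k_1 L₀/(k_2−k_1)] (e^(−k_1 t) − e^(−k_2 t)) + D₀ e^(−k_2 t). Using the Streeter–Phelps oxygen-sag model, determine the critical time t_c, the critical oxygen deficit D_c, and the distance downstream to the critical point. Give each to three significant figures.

t_c ≈ 0.893 d; D_c ≈ 3.84 mg/L; x_c ≈ 80.3 km

With k_2/k_1 = 12.34 and 1 − D₀(k_2−k_1)/(k_1 L₀) = 0.2963,
t_c = ln(12.34 × 0.2963) / (1.58 − 0.128) = ln(3.658) / 1.452 = 1.297/1.452 = 0.8932 d.
L(t_c) = L₀ e^(−k_1 t_c) = 53.2 × 0.8920 = 47.45 mg/L, and at the critical point k_2 D_c = k_1 L, so D_c = (0.128/1.58) × 47.45 = 3.844 mg/L.
x_c = v t_c = 1.04 m/s × 0.8932 d × 86400 s/d = 80260 m ≈ 80.3 km.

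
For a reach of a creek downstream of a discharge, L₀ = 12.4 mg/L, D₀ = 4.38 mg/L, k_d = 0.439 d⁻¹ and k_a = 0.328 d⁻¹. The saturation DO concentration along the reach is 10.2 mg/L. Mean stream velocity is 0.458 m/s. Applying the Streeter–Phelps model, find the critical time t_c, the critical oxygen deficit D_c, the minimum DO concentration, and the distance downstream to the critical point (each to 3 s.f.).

t_c ≈ 1.86 d; D_c ≈ 7.35 mg/L; min DO ≈ 2.85 mg/L; x_c ≈ 73.4 km

With k_a/k_d = 0.7472 and 1 − D₀(k_a−k_d)/(k_d L₀) = 1.089,
t_c = ln(0.7472 × 1.089) / (0.328 − 0.439) = ln(0.8139) / -0.1110 = -0.2059/-0.1110 = 1.855 d.
L(t_c) = L₀ e^(−k_d t_c) = 12.4 × 0.4429 = 5.492 mg/L, and at the critical point k_a D_c = k_d L, so D_c = (0.439/0.328) × 5.492 = 7.350 mg/L.
Minimum DO = C_s − D_c = 10.2 − 7.350 = 2.850 mg/L.
x_c = v t_c = 0.458 m/s × 1.855 d × 86400 s/d = 73420 m ≈ 73.4 km.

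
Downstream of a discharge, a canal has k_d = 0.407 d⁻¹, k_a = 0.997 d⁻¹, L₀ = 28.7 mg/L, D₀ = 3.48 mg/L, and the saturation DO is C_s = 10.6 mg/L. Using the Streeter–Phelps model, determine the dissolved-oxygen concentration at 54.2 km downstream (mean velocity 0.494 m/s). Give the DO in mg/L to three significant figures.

Travel time t = x/v = 54.2 km / (0.494 m/s) = 54200 m / 0.494 m/s = 109700 s = 1.270 d.
k_d L₀/(k_a−k_d) = 0.407×28.7/(0.997−0.407) = 11.68/0.5900 = 19.80 mg/L.
e^(−k_d t) = e^(−0.407×1.270) = 0.5964; e^(−k_a t) = e^(−0.997×1.270) = 0.2819.
D = 19.80 × (0.5964 − 0.2819) + 3.48 × 0.2819 = 6.226 + 0.9812 = 7.207 mg/L.
DO = C_s − D = 10.6 − 7.207 = 3.393 mg/L.

DO ≈ 3.39 mg/L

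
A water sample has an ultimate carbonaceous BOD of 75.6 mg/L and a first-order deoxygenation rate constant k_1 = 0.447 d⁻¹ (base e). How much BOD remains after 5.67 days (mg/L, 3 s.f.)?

L ≈ 6.00 mg/L

L_t = L₀ e^(−k_1 t) = 75.6 × e^(−0.447×5.67) = 75.6 × 0.07930 = 5.995 mg/L.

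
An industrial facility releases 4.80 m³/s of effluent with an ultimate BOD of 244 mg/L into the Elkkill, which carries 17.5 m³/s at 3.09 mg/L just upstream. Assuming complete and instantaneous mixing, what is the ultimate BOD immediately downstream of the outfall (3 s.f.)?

Flow-weighted mixing: C = (Q_r C_r + Q_w C_w)/(Q_r + Q_w)
= (17.5×3.09 + 4.80×244)/(17.5 + 4.80) = 1225/22.30 = 54.95 mg/L.

54.9 mg/L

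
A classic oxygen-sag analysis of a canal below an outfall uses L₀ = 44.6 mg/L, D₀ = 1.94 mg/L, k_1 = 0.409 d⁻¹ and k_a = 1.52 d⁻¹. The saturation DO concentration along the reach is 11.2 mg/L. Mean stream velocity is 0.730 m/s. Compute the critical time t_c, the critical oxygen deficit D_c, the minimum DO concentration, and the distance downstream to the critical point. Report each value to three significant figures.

t_c ≈ 1.07 d; D_c ≈ 7.75 mg/L; min DO ≈ 3.45 mg/L; x_c ≈ 67.4 km

With k_a/k_1 = 3.716 and 1 − D₀(k_a−k_1)/(k_1 L₀) = 0.8818,
t_c = ln(3.716 × 0.8818) / (1.52 − 0.409) = ln(3.277) / 1.111 = 1.187/1.111 = 1.068 d.
D_c = (k_1/k_a) L₀ e^(−k_1 t_c) = (0.409/1.52) × 44.6 × e^(−0.409×1.068) = 0.2691 × 44.6 × 0.6460 = 7.752 mg/L.
Minimum DO = C_s − D_c = 11.2 − 7.752 = 3.448 mg/L.
x_c = v t_c = 0.730 m/s × 1.068 d × 86400 s/d = 67390 m ≈ 67.4 km.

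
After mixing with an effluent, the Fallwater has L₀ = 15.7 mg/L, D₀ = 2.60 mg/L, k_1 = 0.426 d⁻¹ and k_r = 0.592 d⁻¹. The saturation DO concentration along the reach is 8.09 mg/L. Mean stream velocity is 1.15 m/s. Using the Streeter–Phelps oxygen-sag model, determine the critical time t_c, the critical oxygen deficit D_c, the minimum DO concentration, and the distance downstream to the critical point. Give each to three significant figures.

At the critical point dD/dt = 0, so k_1 L₀ e^(−k_1 t) = k_r D. Substituting D(t) from the Streeter–Phelps equation and solving for t gives
t_c = ln[(k_r/k_1)(1 − D₀(k_r−k_1)/(k_1 L₀))] / (k_r−k_1).
Here k_r−k_1 = 0.1660 d⁻¹ and 1 − D₀(k_r−k_1)/(k_1 L₀) = 1 − 2.60×0.1660/(0.426×15.7) = 0.9355, so
t_c = ln(1.390 × 0.9355) / 0.1660 = 0.2624 / 0.1660 = 1.580 d.
L(t_c) = L₀ e^(−k_1 t_c) = 15.7 × 0.5100 = 8.007 mg/L, and at the critical point k_r D_c = k_1 L, so D_c = (0.426/0.592) × 8.007 = 5.762 mg/L.
Minimum DO = C_s − D_c = 8.09 − 5.762 = 2.328 mg/L.
x_c = v t_c = 1.15 m/s × 1.580 d × 86400 s/d = 157000 m ≈ 157 km.

t_c ≈ 1.58 d; D_c ≈ 5.76 mg/L; min DO ≈ 2.33 mg/L; x_c ≈ 157 km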